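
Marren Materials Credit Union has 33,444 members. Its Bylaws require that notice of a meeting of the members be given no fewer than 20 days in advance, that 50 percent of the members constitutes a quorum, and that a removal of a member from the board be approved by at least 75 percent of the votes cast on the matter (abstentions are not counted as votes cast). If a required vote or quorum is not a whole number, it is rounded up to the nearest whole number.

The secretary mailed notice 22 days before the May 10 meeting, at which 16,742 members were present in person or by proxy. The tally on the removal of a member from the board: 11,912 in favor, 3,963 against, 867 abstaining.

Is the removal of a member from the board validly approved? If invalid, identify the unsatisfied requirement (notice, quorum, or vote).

Notice: 22 days given; 20 required. Satisfied.
Quorum: 50% of 33,444 = 16,722; 16,742 present. Satisfied.
Vote: requires three-fourths of the votes cast (16,742 − 867 abstaining = 15,875); 3/4 of 15875 = 11906.25, rounded up to 11907, so 11,907 needed; 11,912 in favor. Satisfied.

Valid — all requirements satisfied.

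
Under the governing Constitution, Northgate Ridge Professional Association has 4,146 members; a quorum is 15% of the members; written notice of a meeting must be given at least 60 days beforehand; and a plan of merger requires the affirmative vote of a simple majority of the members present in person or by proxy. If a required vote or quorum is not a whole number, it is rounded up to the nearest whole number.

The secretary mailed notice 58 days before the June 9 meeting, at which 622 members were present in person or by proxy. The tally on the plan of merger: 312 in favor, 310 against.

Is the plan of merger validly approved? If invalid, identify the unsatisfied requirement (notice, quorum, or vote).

Notice: 58 days given; 60 required. Not satisfied.
Quorum: 15% of 4,146 = 621.90, rounded up to 622; 622 present. Satisfied.
Vote: requires a majority of those present (622); a majority of 622 is 312, so 312 needed; 312 in favor. Satisfied.

Invalid — notice requirement not satisfied.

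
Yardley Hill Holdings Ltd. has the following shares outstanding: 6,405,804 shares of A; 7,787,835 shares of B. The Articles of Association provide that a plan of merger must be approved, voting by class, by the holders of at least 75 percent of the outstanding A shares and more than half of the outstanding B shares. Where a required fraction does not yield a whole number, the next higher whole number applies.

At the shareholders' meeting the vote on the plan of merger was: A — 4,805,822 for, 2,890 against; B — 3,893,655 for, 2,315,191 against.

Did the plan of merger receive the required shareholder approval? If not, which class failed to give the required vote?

A: 3/4 of 6405804 = 4804353; 4,804,353 required, 4,805,822 in favor — approved.
B: a majority of 7787835 is 3893918; 3,893,918 required, 3,893,655 in favor — not approved.

Not approved — the B shares did not give the required vote.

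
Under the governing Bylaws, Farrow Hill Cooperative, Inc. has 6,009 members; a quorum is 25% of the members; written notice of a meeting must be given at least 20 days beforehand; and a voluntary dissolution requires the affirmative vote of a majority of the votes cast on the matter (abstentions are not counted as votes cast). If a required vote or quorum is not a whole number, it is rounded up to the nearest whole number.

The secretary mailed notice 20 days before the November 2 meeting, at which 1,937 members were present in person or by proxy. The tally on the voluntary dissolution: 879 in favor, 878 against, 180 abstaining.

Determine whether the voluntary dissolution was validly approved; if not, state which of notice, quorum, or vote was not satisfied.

Valid — all requirements satisfied.

Notice: 20 days given; 20 required. Satisfied.
Quorum: 25% of 6,009 = 1,502.25, rounded up to 1,503; 1,937 present. Satisfied.
Vote: requires a majority of the votes cast (1,937 − 180 abstaining = 1,757); a majority of 1757 is 879, so 879 needed; 879 in favor. Satisfied.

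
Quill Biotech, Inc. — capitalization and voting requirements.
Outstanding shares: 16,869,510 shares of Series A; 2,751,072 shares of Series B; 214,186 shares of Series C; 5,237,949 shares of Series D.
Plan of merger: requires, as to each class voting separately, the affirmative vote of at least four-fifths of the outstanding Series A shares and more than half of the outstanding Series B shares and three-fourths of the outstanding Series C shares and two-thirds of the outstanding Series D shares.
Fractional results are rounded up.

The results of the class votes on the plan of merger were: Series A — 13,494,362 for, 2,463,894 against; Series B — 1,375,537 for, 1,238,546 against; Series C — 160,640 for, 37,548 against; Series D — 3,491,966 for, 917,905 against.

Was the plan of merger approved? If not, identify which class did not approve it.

Not approved — the Series A shares did not give the required vote.

Series A: 4/5 of 16869510 = 13495608; 13,495,608 required, 13,494,362 in favor — not approved.
Series B: a majority of 2751072 is 1375537; 1,375,537 required, 1,375,537 in favor — approved.
Series C: 3/4 of 214186 = 160639.50, rounded up to 160640; 160,640 required, 160,640 in favor — approved.
Series D: 2/3 of 5237949 = 3491966; 3,491,966 required, 3,491,966 in favor — approved.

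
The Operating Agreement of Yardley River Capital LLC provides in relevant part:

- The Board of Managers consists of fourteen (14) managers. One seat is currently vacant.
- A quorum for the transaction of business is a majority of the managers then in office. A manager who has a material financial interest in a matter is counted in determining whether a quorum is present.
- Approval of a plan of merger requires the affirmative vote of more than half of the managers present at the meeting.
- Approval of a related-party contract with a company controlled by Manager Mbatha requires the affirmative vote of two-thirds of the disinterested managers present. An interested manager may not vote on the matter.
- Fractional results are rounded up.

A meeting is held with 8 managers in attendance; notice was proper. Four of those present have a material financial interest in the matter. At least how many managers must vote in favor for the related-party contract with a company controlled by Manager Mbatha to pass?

The related-party contract with a company controlled by Manager Mbatha requires two-thirds of the disinterested managers present (8 − 4 = 4).
2/3 of 4 = 2.67, rounded up to 3.

3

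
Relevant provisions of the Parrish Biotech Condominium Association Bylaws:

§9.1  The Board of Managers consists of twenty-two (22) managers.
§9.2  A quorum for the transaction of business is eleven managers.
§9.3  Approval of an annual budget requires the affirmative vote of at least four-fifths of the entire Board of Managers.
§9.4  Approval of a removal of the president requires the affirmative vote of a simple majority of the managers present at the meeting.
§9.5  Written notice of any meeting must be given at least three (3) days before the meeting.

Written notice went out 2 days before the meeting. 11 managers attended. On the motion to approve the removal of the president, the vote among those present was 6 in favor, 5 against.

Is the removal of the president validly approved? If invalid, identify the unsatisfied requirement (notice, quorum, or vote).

Notice: 2 days given; 3 required (2 < 3). Not satisfied.
Quorum: 11 present; quorum is 11. Satisfied.
Vote: the removal of the president requires a majority of the managers present (11). A majority of 11 is 6, so 6 affirmative votes are needed; 6 voted in favor. Satisfied.

Invalid — notice requirement not satisfied.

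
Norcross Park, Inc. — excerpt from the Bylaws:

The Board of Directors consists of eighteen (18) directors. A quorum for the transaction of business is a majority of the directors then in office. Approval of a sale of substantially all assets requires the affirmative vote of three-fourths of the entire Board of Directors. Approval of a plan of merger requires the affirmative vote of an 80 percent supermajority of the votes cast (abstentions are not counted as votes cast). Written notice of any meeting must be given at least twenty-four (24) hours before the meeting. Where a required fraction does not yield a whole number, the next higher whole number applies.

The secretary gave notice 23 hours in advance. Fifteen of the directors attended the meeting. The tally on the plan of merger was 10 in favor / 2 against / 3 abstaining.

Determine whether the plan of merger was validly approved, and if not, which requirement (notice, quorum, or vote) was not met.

Invalid — notice requirement not satisfied.

Notice: 23 hours given; 24 required (23 < 24). Not satisfied.
Quorum: 15 present; quorum is 10. Satisfied.
Vote: the plan of merger requires four-fifths of the votes cast (15 present − 3 abstaining = 12). 4/5 of 12 = 9.60, rounded up to 10, so 10 affirmative votes are needed; 10 voted in favor. Satisfied.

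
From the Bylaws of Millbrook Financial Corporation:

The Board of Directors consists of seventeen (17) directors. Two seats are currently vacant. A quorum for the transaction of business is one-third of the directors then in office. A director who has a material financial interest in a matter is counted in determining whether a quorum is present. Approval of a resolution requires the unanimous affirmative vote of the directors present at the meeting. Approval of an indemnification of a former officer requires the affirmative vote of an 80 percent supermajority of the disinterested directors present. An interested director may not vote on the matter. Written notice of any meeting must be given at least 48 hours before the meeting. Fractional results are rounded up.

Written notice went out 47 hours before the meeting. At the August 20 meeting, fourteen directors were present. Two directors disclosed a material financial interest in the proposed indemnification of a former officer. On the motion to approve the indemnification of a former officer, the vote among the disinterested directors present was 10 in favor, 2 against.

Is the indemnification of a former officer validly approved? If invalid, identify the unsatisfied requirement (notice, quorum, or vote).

Notice: 47 hours given; 48 required (47 < 48). Not satisfied.
Quorum: 14 present (interested directors count toward quorum); quorum is 5. Satisfied.
Vote: the indemnification of a former officer requires four-fifths of the disinterested directors present (14 − 2 = 12). 4/5 of 12 = 9.60, rounded up to 10, so 10 affirmative votes are needed; 10 voted in favor. Satisfied.

Invalid — notice requirement not satisfied.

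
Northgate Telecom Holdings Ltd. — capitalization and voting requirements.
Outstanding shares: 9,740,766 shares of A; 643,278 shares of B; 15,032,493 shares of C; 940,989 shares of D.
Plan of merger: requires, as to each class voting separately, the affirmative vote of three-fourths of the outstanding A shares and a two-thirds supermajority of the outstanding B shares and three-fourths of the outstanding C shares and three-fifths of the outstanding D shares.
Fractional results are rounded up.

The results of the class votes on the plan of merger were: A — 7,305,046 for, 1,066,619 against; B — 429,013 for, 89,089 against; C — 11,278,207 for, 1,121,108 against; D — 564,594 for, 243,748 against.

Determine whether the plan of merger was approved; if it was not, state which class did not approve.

Not approved — the A shares did not give the required vote.

A: 3/4 of 9740766 = 7305574.50, rounded up to 7305575; 7,305,575 required, 7,305,046 in favor — not approved.
B: 2/3 of 643278 = 428852; 428,852 required, 429,013 in favor — approved.
C: 3/4 of 15032493 = 11274369.75, rounded up to 11274370; 11,274,370 required, 11,278,207 in favor — approved.
D: 3/5 of 940989 = 564593.40, rounded up to 564594; 564,594 required, 564,594 in favor — approved.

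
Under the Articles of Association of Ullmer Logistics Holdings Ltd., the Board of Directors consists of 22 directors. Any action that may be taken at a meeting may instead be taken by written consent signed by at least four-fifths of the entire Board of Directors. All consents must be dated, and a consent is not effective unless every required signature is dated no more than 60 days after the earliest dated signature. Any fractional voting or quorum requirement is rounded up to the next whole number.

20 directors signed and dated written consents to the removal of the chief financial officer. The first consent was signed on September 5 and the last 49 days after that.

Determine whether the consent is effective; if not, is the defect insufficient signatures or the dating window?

Signatures required: at least four-fifths of 22 — 4/5 of 22 = 17.60, rounded up to 18, so 18 needed; 20 signed. Sufficient.
Dating window: the latest signature is 49 days after the earliest; the limit is 60 days. Within the window.

Effective — both the signature and dating-window requirements are satisfied.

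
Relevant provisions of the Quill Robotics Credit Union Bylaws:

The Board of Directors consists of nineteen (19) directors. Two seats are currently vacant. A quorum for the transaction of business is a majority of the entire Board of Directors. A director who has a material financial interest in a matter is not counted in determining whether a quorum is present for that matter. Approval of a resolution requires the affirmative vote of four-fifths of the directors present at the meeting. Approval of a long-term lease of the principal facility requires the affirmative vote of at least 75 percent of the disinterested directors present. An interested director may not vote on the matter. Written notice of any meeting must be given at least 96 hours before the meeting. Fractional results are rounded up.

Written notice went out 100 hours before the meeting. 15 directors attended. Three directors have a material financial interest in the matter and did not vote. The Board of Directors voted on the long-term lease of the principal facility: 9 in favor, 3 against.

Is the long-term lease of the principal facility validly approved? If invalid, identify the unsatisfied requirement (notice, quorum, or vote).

Notice: 100 hours given; 96 required (100 ≥ 96). Satisfied.
Quorum: 15 present, but the 3 interested directors do not count, leaving 12. Quorum is 10. Satisfied.
Vote: the long-term lease of the principal facility requires three-fourths of the disinterested directors present (15 − 3 = 12). 3/4 of 12 = 9, so 9 affirmative votes are needed; 9 voted in favor. Satisfied.

Valid — all requirements satisfied.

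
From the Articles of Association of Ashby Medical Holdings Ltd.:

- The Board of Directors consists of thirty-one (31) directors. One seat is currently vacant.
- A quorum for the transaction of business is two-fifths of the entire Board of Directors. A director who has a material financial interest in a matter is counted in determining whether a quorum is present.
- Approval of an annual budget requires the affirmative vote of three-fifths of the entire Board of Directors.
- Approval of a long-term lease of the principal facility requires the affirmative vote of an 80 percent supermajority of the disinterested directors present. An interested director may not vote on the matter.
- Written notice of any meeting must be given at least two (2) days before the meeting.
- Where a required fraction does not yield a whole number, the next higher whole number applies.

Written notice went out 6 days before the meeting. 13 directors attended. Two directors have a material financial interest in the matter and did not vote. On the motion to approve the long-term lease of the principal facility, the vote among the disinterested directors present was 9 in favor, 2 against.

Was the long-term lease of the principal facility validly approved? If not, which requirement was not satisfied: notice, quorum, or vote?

Notice: 6 days given; 2 required (6 ≥ 2). Satisfied.
Quorum: 13 present (interested directors count toward quorum); quorum is 13. Satisfied.
Vote: the long-term lease of the principal facility requires four-fifths of the disinterested directors present (13 − 2 = 11). 4/5 of 11 = 8.80, rounded up to 9, so 9 affirmative votes are needed; 9 voted in favor. Satisfied.

Valid — all requirements satisfied.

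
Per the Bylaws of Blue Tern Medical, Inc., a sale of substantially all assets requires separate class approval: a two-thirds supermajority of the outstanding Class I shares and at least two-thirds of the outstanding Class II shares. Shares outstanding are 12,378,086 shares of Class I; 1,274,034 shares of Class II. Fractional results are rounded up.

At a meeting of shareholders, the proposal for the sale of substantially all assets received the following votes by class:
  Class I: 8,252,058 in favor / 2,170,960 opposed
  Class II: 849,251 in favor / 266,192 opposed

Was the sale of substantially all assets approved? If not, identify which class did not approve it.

Not approved — the Class II shares did not give the required vote.

Class I: 2/3 of 12378086 = 8252057.33, rounded up to 8252058; 8,252,058 required, 8,252,058 in favor — approved.
Class II: 2/3 of 1274034 = 849356; 849,356 required, 849,251 in favor — not approved.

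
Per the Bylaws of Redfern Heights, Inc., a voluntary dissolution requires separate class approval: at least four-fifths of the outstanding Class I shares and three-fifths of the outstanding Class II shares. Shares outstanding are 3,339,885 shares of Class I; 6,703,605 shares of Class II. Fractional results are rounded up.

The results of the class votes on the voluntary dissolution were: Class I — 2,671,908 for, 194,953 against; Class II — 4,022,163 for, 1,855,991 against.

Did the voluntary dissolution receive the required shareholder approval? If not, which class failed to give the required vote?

Approved — every class gave the required vote.

Class I: 4/5 of 3339885 = 2671908; 2,671,908 required, 2,671,908 in favor — approved.
Class II: 3/5 of 6703605 = 4022163; 4,022,163 required, 4,022,163 in favor — approved.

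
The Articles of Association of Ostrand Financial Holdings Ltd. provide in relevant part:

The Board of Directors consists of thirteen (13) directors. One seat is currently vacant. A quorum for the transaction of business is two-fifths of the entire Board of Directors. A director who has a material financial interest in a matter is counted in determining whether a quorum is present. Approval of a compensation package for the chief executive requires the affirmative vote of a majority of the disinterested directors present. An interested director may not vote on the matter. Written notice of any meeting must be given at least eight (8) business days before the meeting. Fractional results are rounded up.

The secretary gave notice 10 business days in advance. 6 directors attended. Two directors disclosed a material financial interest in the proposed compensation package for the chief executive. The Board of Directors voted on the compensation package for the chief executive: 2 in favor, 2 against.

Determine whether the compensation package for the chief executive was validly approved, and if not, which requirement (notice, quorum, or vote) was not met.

Invalid — vote requirement not satisfied.

Notice: 10 business days given; 8 required (10 ≥ 8). Satisfied.
Quorum: 6 present (interested directors count toward quorum); quorum is 6. Satisfied.
Vote: the compensation package for the chief executive requires a majority of the disinterested directors present (6 − 2 = 4). A majority of 4 is 3, so 3 affirmative votes are needed; 2 voted in favor. Not satisfied.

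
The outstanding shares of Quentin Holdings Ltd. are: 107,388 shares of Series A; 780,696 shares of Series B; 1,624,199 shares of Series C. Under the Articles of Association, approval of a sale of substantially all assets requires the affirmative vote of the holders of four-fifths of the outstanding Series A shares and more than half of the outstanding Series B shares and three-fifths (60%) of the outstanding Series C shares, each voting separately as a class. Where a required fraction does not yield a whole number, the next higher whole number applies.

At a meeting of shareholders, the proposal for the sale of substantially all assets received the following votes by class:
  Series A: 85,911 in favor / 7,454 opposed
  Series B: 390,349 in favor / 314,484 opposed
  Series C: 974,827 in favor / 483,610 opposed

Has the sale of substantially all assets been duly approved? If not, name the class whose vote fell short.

Series A: 4/5 of 107388 = 85910.40, rounded up to 85911; 85,911 required, 85,911 in favor — approved.
Series B: a majority of 780696 is 390349; 390,349 required, 390,349 in favor — approved.
Series C: 3/5 of 1624199 = 974519.40, rounded up to 974520; 974,520 required, 974,827 in favor — approved.

Approved — every class gave the required vote.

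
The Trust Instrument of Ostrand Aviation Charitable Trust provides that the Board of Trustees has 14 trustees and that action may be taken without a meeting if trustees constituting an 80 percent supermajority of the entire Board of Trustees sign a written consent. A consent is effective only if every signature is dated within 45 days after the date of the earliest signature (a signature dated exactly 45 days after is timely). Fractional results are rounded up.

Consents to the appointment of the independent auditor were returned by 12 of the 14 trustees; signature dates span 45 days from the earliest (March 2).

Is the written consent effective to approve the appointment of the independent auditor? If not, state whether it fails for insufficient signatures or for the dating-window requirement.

Effective — both the signature and dating-window requirements are satisfied.

Signatures required: an 80 percent supermajority of 14 — 4/5 of 14 = 11.20, rounded up to 12, so 12 needed; 12 signed. Sufficient.
Dating window: the latest signature is 45 days after the earliest; the limit is 45 days. Within the window.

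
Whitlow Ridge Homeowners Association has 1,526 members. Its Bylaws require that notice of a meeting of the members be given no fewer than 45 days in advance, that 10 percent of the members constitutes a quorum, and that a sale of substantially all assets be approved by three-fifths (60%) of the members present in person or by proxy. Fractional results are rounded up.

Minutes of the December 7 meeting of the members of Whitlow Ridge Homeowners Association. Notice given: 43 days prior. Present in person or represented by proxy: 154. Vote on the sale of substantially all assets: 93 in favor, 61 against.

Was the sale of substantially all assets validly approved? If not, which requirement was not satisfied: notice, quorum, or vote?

Notice: 43 days given; 45 required. Not satisfied.
Quorum: 10% of 1,526 = 152.60, rounded up to 153; 154 present. Satisfied.
Vote: requires three-fifths of those present (154); 3/5 of 154 = 92.40, rounded up to 93, so 93 needed; 93 in favor. Satisfied.

Invalid — notice requirement not satisfied.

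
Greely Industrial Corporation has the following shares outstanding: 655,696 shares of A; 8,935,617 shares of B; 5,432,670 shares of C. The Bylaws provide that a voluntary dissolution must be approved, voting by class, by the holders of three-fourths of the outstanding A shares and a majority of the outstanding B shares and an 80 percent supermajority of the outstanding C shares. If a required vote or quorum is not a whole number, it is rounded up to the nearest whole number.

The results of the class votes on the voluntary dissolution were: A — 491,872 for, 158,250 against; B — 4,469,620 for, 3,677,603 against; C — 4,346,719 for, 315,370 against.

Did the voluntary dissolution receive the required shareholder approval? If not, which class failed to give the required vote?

A: 3/4 of 655696 = 491772; 491,772 required, 491,872 in favor — approved.
B: a majority of 8935617 is 4467809; 4,467,809 required, 4,469,620 in favor — approved.
C: 4/5 of 5432670 = 4346136; 4,346,136 required, 4,346,719 in favor — approved.

Approved — every class gave the required vote.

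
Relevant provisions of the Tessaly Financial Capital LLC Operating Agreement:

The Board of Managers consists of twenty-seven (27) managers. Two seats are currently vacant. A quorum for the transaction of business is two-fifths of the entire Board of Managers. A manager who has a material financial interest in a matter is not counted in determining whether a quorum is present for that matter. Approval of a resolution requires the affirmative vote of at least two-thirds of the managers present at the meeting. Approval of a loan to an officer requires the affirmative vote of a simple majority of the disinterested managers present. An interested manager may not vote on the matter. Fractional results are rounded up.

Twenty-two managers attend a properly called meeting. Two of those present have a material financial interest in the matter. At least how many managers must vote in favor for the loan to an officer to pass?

11

The loan to an officer requires a majority of the disinterested managers present (22 − 2 = 20).
A majority of 20 is 11.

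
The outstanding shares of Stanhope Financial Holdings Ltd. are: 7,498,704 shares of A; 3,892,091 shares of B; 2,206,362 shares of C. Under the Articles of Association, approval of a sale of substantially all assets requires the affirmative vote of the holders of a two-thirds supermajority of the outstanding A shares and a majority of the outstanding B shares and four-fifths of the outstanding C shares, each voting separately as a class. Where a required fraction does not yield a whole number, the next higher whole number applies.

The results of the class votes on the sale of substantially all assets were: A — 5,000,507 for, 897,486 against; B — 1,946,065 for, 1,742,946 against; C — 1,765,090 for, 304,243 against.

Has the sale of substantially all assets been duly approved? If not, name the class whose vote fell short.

A: 2/3 of 7498704 = 4999136; 4,999,136 required, 5,000,507 in favor — approved.
B: a majority of 3892091 is 1946046; 1,946,046 required, 1,946,065 in favor — approved.
C: 4/5 of 2206362 = 1765089.60, rounded up to 1765090; 1,765,090 required, 1,765,090 in favor — approved.

Approved — every class gave the required vote.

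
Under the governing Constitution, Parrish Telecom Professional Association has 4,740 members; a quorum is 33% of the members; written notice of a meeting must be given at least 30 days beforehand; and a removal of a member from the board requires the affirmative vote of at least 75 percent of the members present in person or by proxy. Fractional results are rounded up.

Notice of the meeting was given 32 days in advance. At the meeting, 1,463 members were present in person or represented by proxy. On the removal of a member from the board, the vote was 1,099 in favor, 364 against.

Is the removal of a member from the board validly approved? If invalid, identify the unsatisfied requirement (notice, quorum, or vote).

Invalid — quorum requirement not satisfied.

Notice: 32 days given; 30 required. Satisfied.
Quorum: 33% of 4,740 = 1,564.20, rounded up to 1,565; 1,463 present. Not satisfied.
Vote: requires three-fourths of those present (1,463); 3/4 of 1463 = 1097.25, rounded up to 1098, so 1,098 needed; 1,099 in favor. Satisfied.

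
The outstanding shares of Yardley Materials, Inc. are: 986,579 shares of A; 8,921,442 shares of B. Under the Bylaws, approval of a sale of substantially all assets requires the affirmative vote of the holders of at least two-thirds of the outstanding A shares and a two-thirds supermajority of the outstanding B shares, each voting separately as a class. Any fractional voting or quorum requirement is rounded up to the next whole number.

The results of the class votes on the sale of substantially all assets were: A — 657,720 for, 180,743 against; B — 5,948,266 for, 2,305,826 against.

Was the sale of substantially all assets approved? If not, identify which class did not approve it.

Approved — every class gave the required vote.

A: 2/3 of 986579 = 657719.33, rounded up to 657720; 657,720 required, 657,720 in favor — approved.
B: 2/3 of 8921442 = 5947628; 5,947,628 required, 5,948,266 in favor — approved.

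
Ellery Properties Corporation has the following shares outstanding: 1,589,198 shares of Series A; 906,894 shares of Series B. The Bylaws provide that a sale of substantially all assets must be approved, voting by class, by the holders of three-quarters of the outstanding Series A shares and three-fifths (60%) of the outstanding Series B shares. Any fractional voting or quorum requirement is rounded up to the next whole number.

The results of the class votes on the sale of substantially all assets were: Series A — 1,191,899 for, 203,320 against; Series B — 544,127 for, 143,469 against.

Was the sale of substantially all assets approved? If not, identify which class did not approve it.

Series A: 3/4 of 1589198 = 1191898.50, rounded up to 1191899; 1,191,899 required, 1,191,899 in favor — approved.
Series B: 3/5 of 906894 = 544136.40, rounded up to 544137; 544,137 required, 544,127 in favor — not approved.

Not approved — the Series B shares did not give the required vote.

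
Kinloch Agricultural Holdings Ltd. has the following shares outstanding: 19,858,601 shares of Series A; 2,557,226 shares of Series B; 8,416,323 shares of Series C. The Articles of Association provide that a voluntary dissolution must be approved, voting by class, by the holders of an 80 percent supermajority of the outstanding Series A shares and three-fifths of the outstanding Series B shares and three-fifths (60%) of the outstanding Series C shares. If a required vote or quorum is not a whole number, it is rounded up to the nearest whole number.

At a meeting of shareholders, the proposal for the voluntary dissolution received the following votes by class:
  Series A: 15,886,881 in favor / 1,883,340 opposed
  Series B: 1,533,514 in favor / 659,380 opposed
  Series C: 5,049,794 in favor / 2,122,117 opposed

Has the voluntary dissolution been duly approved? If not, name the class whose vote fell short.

Not approved — the Series B shares did not give the required vote.

Series A: 4/5 of 19858601 = 15886880.80, rounded up to 15886881; 15,886,881 required, 15,886,881 in favor — approved.
Series B: 3/5 of 2557226 = 1534335.60, rounded up to 1534336; 1,534,336 required, 1,533,514 in favor — not approved.
Series C: 3/5 of 8416323 = 5049793.80, rounded up to 5049794; 5,049,794 required, 5,049,794 in favor — approved.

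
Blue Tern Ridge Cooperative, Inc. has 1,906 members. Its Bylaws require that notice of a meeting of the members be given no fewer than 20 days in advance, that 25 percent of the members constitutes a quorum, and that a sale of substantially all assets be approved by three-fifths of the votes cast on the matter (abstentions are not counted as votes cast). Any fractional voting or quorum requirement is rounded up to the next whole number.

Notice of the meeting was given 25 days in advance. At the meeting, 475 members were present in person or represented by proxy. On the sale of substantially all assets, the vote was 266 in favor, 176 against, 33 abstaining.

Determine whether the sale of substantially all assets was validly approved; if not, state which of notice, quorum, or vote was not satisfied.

Invalid — quorum requirement not satisfied.

Notice: 25 days given; 20 required. Satisfied.
Quorum: 25% of 1,906 = 476.50, rounded up to 477; 475 present. Not satisfied.
Vote: requires three-fifths of the votes cast (475 − 33 abstaining = 442); 3/5 of 442 = 265.20, rounded up to 266, so 266 needed; 266 in favor. Satisfied.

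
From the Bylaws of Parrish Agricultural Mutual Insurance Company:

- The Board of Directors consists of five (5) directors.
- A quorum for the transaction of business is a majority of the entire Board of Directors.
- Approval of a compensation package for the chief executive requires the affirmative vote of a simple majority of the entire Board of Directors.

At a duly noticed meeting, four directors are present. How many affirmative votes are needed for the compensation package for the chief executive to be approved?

The compensation package for the chief executive requires a majority of the entire Board of Directors (5).
A majority of 5 is 3.

3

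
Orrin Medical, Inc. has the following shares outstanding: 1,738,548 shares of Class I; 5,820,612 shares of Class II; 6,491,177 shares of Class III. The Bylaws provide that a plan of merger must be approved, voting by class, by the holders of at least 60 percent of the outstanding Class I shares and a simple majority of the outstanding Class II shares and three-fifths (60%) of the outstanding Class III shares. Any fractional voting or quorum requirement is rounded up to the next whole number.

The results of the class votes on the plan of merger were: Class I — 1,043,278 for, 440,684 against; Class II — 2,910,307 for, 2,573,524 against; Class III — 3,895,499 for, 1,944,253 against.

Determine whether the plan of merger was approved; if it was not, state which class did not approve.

Class I: 3/5 of 1738548 = 1043128.80, rounded up to 1043129; 1,043,129 required, 1,043,278 in favor — approved.
Class II: a majority of 5820612 is 2910307; 2,910,307 required, 2,910,307 in favor — approved.
Class III: 3/5 of 6491177 = 3894706.20, rounded up to 3894707; 3,894,707 required, 3,895,499 in favor — approved.

Approved — every class gave the required vote.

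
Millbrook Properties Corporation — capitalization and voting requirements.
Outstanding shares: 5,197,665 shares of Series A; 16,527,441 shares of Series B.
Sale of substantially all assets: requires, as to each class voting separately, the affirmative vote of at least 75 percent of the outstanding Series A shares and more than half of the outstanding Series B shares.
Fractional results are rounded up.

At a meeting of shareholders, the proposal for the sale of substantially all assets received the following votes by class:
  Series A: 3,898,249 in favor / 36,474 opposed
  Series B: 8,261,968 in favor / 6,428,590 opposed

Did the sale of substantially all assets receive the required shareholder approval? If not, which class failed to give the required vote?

Series A: 3/4 of 5197665 = 3898248.75, rounded up to 3898249; 3,898,249 required, 3,898,249 in favor — approved.
Series B: a majority of 16527441 is 8263721; 8,263,721 required, 8,261,968 in favor — not approved.

Not approved — the Series B shares did not give the required vote.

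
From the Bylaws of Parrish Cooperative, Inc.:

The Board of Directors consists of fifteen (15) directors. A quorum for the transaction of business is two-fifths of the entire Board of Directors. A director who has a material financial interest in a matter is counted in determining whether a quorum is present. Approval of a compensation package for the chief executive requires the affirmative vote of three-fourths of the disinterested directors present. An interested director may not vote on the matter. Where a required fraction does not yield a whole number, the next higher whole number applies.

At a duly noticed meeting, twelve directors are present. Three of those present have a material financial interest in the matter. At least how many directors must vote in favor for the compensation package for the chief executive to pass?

The compensation package for the chief executive requires three-fourths of the disinterested directors present (12 − 3 = 9).
3/4 of 9 = 6.75, rounded up to 7.

7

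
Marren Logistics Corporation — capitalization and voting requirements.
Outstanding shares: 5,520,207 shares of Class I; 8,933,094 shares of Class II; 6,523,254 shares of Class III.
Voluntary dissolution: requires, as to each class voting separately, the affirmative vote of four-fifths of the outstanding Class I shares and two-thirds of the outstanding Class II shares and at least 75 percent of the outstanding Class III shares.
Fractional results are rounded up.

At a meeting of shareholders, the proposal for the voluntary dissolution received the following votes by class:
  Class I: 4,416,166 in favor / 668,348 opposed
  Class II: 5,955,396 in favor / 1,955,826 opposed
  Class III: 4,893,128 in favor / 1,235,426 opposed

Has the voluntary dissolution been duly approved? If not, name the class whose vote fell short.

Approved — every class gave the required vote.

Class I: 4/5 of 5520207 = 4416165.60, rounded up to 4416166; 4,416,166 required, 4,416,166 in favor — approved.
Class II: 2/3 of 8933094 = 5955396; 5,955,396 required, 5,955,396 in favor — approved.
Class III: 3/4 of 6523254 = 4892440.50, rounded up to 4892441; 4,892,441 required, 4,893,128 in favor — approved.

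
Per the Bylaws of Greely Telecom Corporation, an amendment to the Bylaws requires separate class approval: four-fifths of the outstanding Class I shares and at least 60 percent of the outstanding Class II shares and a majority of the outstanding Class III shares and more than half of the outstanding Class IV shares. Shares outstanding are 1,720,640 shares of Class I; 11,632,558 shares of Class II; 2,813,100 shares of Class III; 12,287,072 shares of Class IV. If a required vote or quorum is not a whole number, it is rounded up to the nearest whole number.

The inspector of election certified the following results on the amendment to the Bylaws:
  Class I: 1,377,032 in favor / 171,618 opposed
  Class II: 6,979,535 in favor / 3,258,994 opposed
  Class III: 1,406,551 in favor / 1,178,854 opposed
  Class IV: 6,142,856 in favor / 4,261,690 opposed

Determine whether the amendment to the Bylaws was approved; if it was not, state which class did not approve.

Class I: 4/5 of 1720640 = 1376512; 1,376,512 required, 1,377,032 in favor — approved.
Class II: 3/5 of 11632558 = 6979534.80, rounded up to 6979535; 6,979,535 required, 6,979,535 in favor — approved.
Class III: a majority of 2813100 is 1406551; 1,406,551 required, 1,406,551 in favor — approved.
Class IV: a majority of 12287072 is 6143537; 6,143,537 required, 6,142,856 in favor — not approved.

Not approved — the Class IV shares did not give the required vote.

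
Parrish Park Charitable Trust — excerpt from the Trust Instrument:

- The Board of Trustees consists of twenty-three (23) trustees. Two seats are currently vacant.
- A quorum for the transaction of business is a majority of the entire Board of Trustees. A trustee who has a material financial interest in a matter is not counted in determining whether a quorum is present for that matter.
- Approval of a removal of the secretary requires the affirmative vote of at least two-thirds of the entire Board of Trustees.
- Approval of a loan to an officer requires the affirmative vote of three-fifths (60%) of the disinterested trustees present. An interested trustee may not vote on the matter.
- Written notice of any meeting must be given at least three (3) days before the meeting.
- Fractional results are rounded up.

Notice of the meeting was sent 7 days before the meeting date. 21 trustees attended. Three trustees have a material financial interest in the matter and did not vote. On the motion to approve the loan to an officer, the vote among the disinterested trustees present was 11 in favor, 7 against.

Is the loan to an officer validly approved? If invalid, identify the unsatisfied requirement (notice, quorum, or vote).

Valid — all requirements satisfied.

Notice: 7 days given; 3 required (7 ≥ 3). Satisfied.
Quorum: 21 present, but the 3 interested trustees do not count, leaving 18. Quorum is 12. Satisfied.
Vote: the loan to an officer requires three-fifths of the disinterested trustees present (21 − 3 = 18). 3/5 of 18 = 10.80, rounded up to 11, so 11 affirmative votes are needed; 11 voted in favor. Satisfied.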